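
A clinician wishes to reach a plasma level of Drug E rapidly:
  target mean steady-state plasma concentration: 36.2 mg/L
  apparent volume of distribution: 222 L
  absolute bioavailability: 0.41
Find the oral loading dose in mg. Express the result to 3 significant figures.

19600 mg

LD = Css × Vd / F = 36.2 × 222 / 0.41 = 19600 mg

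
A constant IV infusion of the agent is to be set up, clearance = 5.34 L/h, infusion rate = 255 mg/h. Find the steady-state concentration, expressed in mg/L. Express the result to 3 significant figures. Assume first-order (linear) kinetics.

47.8 mg/L

At steady state Css = R₀ / CL = 255 / 5.340 = 47.75 mg/L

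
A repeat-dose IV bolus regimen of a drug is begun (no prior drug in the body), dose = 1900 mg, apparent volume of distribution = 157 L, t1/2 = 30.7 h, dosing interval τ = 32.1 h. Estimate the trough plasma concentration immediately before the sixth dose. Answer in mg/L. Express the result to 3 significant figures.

C₀ per dose = Dose / Vd = 1900 / 157 = 12.10 mg/L
k = ln2 / t½ = 0.693147 / 30.7 = 0.02258 h⁻¹
Fraction remaining after one interval: r = e^(−kτ) = e^(−0.02258 × 32.1) = 0.4844
Before dose 6, 5 doses have been given (aged 1τ, 2τ, 3τ, 4τ, 5τ).
C_trough = C₀ × (r + r² + … + r^5) = C₀ × r(1−r^5)/(1−r)
        = 12.10 × 0.4844 × (1 − 0.02667) / (1 − 0.4844) = 11.06 mg/L

11.1 mg/L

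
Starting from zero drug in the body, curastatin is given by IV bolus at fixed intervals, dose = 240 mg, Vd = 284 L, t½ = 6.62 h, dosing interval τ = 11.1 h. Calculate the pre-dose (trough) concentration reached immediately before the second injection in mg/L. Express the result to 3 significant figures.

0.264 mg/L

C₀ per dose = Dose / Vd = 240 / 284 = 0.8451 mg/L
k = ln2 / t½ = 0.693147 / 6.62 = 0.1047 h⁻¹
Fraction remaining after one interval: r = e^(−kτ) = e^(−0.1047 × 11.1) = 0.3128
Before dose 2, 1 dose has been given (aged 1τ).
C_trough = C₀ × r = 0.8451 × 0.3128 = 0.2643 mg/L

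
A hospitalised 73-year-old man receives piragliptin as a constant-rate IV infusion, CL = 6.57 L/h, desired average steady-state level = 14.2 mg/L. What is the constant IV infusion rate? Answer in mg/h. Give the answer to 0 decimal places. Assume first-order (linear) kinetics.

93 mg/h

At steady state, infusion rate R₀ = Css × CL = 14.2 × 6.570 = 93.29 mg/h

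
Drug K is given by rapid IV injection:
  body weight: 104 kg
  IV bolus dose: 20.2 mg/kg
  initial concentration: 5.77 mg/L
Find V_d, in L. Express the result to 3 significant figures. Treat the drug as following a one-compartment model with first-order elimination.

364 L

Dose = 20.2 × 104 = 2101 mg
Vd = Dose / C₀ = 2101 / 5.77 = 364.1 L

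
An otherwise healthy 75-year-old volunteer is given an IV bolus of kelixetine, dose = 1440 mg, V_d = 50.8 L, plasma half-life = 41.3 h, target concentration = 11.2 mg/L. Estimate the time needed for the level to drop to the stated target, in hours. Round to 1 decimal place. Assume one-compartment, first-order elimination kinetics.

C₀ = Dose / Vd = 1440 / 50.8 = 28.35 mg/L
k = ln2 / t½ = 0.693147 / 41.3 = 0.01678 h⁻¹
t = ln(C₀ / C) / k = ln(28.35 / 11.2) / 0.01678
  = ln(2.531) / 0.01678 = 0.9286 / 0.01678 = 55.34 h

55.3 h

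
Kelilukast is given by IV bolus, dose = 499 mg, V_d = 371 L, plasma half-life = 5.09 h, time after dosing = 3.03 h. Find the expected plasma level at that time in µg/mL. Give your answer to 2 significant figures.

C₀ = Dose / Vd = 499.0 / 371 = 1.345 mg/L
k = ln2 / t½ = 0.693147 / 5.09 = 0.1362 h⁻¹
C = C₀ · e^(−k·t) = 1.345 × e^(−0.1362 × 3.03)
  = 1.345 × 0.6619 = 0.8903 mg/L
(0.8903 mg/L = 0.8903 µg/mL)

0.89 µg/mL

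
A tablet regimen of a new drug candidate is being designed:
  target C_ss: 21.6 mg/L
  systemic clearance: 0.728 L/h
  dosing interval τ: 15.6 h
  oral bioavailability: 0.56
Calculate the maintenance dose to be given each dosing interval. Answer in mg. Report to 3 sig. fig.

At steady state, F × (Dose/τ) = Css × CL.
Dose = Css × CL × τ / F = 21.6 × 0.7280 × 15.6 / 0.56 = 438.0 mg

438 mg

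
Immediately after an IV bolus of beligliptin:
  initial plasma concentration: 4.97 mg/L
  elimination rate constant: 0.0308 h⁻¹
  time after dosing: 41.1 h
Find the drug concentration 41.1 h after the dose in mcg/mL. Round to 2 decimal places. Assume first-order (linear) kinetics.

C = C₀ · e^(−k·t) = 4.970 × e^(−0.03080 × 41.1)
  = 4.970 × 0.2820 = 1.402 mg/L
(1.402 mg/L = 1.402 mcg/mL)

1.40 mcg/mL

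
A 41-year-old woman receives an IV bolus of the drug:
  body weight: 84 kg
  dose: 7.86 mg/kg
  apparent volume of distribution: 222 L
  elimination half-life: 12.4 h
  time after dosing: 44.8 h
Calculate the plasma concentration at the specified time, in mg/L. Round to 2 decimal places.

Total dose = 7.86 × 84 = 660.2 mg
C₀ = Dose / Vd = 660.2 / 222 = 2.974 mg/L
k = ln2 / t½ = 0.693147 / 12.4 = 0.05590 h⁻¹
C = C₀ · e^(−k·t) = 2.974 × e^(−0.05590 × 44.8)
  = 2.974 × 0.08173 = 0.2431 mg/L

0.24 mg/L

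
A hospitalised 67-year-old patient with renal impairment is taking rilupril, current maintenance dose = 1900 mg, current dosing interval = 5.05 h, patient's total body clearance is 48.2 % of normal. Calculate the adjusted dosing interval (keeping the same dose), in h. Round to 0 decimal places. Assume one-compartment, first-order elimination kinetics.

10 h

To keep the same average steady-state level, dosing rate must scale with clearance.
CL ratio = 48.2 / 100 = 0.4820
New interval (same dose) = 5.05 / 0.4820 = 10.48 h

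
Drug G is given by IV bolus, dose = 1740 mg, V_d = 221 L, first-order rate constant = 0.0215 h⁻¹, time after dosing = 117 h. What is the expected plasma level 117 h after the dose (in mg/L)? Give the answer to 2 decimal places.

C₀ = Dose / Vd = 1740 / 221 = 7.873 mg/L
C = C₀ · e^(−k·t) = 7.873 × e^(−0.02150 × 117)
  = 7.873 × 0.08082 = 0.6363 mg/L

0.64 mg/L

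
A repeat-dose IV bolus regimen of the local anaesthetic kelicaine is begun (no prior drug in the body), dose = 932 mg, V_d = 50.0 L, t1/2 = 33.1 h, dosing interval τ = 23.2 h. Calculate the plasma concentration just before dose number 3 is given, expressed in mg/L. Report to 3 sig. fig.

C₀ per dose = Dose / Vd = 932 / 50.0 = 18.64 mg/L
k = ln2 / t½ = 0.693147 / 33.1 = 0.02094 h⁻¹
Fraction remaining after one interval: r = e^(−kτ) = e^(−0.02094 × 23.2) = 0.6152
Before dose 3, 2 doses have been given (aged 1τ, 2τ).
C_trough = C₀ × (r + r²) = 18.64 × (0.6152 + 0.3785) = 18.52 mg/L

18.5 mg/L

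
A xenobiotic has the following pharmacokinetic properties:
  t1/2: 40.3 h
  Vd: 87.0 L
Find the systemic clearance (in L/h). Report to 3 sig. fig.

1.50 L/h

k = ln2 / t½ = 0.693147 / 40.3 = 0.01720 h⁻¹
CL = k × Vd = 0.01720 × 87.0 = 1.496 L/h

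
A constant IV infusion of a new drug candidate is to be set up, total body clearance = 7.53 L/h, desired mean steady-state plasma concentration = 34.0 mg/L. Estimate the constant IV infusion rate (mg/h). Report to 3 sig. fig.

At steady state, infusion rate R₀ = Css × CL = 34.0 × 7.530 = 256.0 mg/h

256 mg/h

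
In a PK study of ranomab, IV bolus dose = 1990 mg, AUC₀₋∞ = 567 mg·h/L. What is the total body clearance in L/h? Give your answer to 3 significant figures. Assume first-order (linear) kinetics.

CL = Dose / AUC = 1990 / 567 = 3.510 L/h

3.51 L/h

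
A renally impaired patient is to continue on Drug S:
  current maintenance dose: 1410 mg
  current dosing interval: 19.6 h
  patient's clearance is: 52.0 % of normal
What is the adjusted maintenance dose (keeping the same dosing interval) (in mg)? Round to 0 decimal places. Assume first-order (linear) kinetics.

733 mg

To keep the same average steady-state level, dosing rate must scale with clearance.
CL ratio = 52.0 / 100 = 0.5200
New dose (same interval) = 1410 × 0.5200 = 733.2 mg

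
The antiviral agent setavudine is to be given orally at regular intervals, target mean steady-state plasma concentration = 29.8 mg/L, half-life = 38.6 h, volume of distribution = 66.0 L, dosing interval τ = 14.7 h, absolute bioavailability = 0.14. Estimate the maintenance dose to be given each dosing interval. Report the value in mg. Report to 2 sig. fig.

k = ln2 / t½ = 0.693147 / 38.6 = 0.01796 h⁻¹
CL = k × Vd = 0.01796 × 66.0 = 1.185 L/h
At steady state, F × (Dose/τ) = Css × CL.
Dose = Css × CL × τ / F = 29.8 × 1.185 × 14.7 / 0.14 = 3708 mg

3700 mg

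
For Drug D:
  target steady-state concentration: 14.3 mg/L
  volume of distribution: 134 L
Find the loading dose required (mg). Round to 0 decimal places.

LD = Css × Vd = 14.3 × 134 = 1916 mg

1916 mg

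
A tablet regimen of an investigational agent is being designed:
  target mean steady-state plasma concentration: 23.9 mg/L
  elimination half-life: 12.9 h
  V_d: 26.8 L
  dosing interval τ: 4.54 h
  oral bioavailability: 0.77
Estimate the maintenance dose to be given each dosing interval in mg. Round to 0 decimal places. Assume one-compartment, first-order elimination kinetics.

203 mg

k = ln2 / t½ = 0.693147 / 12.9 = 0.05373 h⁻¹
CL = k × Vd = 0.05373 × 26.8 = 1.440 L/h
At steady state, F × (Dose/τ) = Css × CL.
Dose = Css × CL × τ / F = 23.9 × 1.440 × 4.54 / 0.77 = 202.9 mg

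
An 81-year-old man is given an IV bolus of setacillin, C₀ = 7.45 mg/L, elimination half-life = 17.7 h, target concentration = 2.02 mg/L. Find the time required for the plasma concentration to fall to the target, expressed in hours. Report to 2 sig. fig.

k = ln2 / t½ = 0.693147 / 17.7 = 0.03916 h⁻¹
t = ln(C₀ / C) / k = ln(7.450 / 2.02) / 0.03916
  = ln(3.688) / 0.03916 = 1.305 / 0.03916 = 33.32 h

33 h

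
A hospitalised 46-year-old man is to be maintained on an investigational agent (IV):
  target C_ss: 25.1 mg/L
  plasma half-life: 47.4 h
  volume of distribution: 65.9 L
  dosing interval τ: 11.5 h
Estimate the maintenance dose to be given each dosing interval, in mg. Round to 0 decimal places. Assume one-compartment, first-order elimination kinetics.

k = ln2 / t½ = 0.693147 / 47.4 = 0.01462 h⁻¹
CL = k × Vd = 0.01462 × 65.9 = 0.9635 L/h
At steady state, Dose/τ = Css × CL.
Dose = Css × CL × τ = 25.1 × 0.9635 × 11.5 = 278.1 mg

278 mg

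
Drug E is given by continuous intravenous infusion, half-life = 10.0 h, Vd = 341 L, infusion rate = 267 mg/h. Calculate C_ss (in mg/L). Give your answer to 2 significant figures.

k = ln2 / t½ = 0.693147 / 10.0 = 0.06931 h⁻¹
CL = k × Vd = 0.06931 × 341 = 23.63 L/h
At steady state Css = R₀ / CL = 267 / 23.63 = 11.30 mg/L

11 mg/L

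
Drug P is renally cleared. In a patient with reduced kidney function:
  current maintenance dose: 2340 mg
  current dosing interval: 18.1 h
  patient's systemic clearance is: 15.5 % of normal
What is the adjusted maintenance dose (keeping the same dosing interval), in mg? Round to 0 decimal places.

363 mg

To keep the same average steady-state level, dosing rate must scale with clearance.
CL ratio = 15.5 / 100 = 0.1550
New dose (same interval) = 2340 × 0.1550 = 362.7 mg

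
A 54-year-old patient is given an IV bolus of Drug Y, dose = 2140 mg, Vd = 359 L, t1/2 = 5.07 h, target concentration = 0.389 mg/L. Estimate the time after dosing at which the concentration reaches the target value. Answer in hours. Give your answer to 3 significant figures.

20.0 h

C₀ = Dose / Vd = 2140 / 359 = 5.961 mg/L
k = ln2 / t½ = 0.693147 / 5.07 = 0.1367 h⁻¹
t = ln(C₀ / C) / k = ln(5.961 / 0.389) / 0.1367
  = ln(15.32) / 0.1367 = 2.729 / 0.1367 = 19.96 h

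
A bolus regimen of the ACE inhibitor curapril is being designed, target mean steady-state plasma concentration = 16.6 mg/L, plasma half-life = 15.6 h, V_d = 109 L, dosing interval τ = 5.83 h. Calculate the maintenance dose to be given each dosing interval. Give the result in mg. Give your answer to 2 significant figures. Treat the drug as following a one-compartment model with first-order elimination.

k = ln2 / t½ = 0.693147 / 15.6 = 0.04443 h⁻¹
CL = k × Vd = 0.04443 × 109 = 4.843 L/h
At steady state, Dose/τ = Css × CL.
Dose = Css × CL × τ = 16.6 × 4.843 × 5.83 = 468.7 mg

470 mg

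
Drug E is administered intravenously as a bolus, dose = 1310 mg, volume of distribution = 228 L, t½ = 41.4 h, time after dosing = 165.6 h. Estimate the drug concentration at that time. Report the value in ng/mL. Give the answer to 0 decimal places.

C₀ = Dose / Vd = 1310 / 228 = 5.746 mg/L
k = ln2 / t½ = 0.693147 / 41.4 = 0.01674 h⁻¹
t / t½ = 165.6 / 41.4 = 4 half-lives
C = C₀ × (1/2)^4 = 5.746 × 0.06250 = 0.3591 mg/L
Convert: 0.3591 mg/L × 1000 = 359.1 ng/mL

359 ng/mL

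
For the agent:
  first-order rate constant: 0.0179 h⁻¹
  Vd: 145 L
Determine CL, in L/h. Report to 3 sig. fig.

2.60 L/h

CL = k × Vd = 0.0179 × 145 = 2.596 L/h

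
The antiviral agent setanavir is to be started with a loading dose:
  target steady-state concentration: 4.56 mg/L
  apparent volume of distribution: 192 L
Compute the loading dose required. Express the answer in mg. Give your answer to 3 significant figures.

LD = Css × Vd = 4.56 × 192 = 875.5 mg

876 mg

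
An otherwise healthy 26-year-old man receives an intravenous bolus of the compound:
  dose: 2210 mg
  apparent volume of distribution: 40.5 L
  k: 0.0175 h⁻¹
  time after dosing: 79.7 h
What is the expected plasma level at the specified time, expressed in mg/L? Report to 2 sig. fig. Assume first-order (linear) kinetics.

14 mg/L

C₀ = Dose / Vd = 2210 / 40.5 = 54.57 mg/L
C = C₀ · e^(−k·t) = 54.57 × e^(−0.01750 × 79.7)
  = 54.57 × 0.2479 = 13.53 mg/L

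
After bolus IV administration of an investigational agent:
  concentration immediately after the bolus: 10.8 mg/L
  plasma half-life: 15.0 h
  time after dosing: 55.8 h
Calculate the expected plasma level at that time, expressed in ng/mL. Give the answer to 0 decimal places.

k = ln2 / t½ = 0.693147 / 15.0 = 0.04621 h⁻¹
C = C₀ · e^(−k·t) = 10.80 × e^(−0.04621 × 55.8)
  = 10.80 × 0.07589 = 0.8196 mg/L
Convert: 0.8196 mg/L × 1000 = 819.6 ng/mL

820 ng/mL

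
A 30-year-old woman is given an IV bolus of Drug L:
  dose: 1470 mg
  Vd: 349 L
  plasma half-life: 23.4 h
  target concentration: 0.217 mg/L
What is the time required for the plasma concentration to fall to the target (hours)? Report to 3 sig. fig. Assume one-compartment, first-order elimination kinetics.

C₀ = Dose / Vd = 1470 / 349 = 4.212 mg/L
k = ln2 / t½ = 0.693147 / 23.4 = 0.02962 h⁻¹
t = ln(C₀ / C) / k = ln(4.212 / 0.217) / 0.02962
  = ln(19.41) / 0.02962 = 2.966 / 0.02962 = 100.1 h

100 h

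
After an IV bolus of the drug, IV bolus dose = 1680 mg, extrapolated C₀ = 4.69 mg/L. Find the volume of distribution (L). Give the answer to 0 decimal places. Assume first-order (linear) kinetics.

358 L

Vd = Dose / C₀ = 1680 / 4.69 = 358.2 L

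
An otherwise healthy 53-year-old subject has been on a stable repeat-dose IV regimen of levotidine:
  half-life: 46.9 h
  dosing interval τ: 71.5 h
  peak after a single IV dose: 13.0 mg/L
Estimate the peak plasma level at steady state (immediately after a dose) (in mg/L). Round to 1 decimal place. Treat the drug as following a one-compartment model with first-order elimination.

k = ln2 / t½ = 0.693147 / 46.9 = 0.01478 h⁻¹
e^(−kτ) = e^(−0.01478 × 71.5) = 0.3476
Accumulation ratio R = 1 / (1 − e^(−kτ)) = 1 / (1 − 0.3476) = 1.533
Steady-state peak = C₀ × R = 13.0 × 1.533 = 19.93 mg/L

19.9 mg/L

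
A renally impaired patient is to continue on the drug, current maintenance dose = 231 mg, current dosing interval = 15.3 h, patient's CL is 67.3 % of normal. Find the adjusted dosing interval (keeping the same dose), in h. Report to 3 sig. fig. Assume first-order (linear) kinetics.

To keep the same average steady-state level, dosing rate must scale with clearance.
CL ratio = 67.3 / 100 = 0.6730
New interval (same dose) = 15.3 / 0.6730 = 22.73 h

22.7 h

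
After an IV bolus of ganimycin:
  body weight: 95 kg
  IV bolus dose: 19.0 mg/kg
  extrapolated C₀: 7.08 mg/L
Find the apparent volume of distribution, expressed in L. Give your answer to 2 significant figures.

250 L

Dose = 19.0 × 95 = 1805 mg
Vd = Dose / C₀ = 1805 / 7.08 = 254.9 L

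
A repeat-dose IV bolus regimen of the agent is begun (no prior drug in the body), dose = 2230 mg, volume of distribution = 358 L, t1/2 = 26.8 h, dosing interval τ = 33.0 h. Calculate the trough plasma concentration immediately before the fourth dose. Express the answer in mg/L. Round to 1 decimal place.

C₀ per dose = Dose / Vd = 2230 / 358 = 6.229 mg/L
k = ln2 / t½ = 0.693147 / 26.8 = 0.02586 h⁻¹
Fraction remaining after one interval: r = e^(−kτ) = e^(−0.02586 × 33.0) = 0.4260
Before dose 4, 3 doses have been given (aged 1τ, 2τ, 3τ).
C_trough = C₀ × (r + r² + … + r^3) = C₀ × r(1−r^3)/(1−r)
        = 6.229 × 0.4260 × (1 − 0.07731) / (1 − 0.4260) = 4.266 mg/L

4.3 mg/L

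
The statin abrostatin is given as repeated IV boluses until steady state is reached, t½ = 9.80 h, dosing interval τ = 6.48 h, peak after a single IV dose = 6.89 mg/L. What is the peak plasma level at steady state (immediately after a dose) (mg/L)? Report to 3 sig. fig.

18.7 mg/L

k = ln2 / t½ = 0.693147 / 9.80 = 0.07073 h⁻¹
e^(−kτ) = e^(−0.07073 × 6.48) = 0.6323
Accumulation ratio R = 1 / (1 − e^(−kτ)) = 1 / (1 − 0.6323) = 2.720
Steady-state peak = C₀ × R = 6.89 × 2.720 = 18.74 mg/L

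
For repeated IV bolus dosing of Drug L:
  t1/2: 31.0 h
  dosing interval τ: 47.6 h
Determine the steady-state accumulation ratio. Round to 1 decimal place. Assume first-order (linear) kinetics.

1.5

k = ln2 / t½ = 0.693147 / 31.0 = 0.02236 h⁻¹
e^(−kτ) = e^(−0.02236 × 47.6) = 0.3450
Accumulation ratio R = 1 / (1 − e^(−kτ)) = 1 / (1 − 0.3450) = 1.527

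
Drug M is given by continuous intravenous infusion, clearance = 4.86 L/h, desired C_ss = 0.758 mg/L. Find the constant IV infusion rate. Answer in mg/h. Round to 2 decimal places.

At steady state, infusion rate R₀ = Css × CL = 0.758 × 4.860 = 3.684 mg/h

3.68 mg/h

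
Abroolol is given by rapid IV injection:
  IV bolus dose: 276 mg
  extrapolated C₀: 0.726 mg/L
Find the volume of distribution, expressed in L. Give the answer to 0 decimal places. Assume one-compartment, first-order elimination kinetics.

Vd = Dose / C₀ = 276.0 / 0.726 = 380.2 L

380 L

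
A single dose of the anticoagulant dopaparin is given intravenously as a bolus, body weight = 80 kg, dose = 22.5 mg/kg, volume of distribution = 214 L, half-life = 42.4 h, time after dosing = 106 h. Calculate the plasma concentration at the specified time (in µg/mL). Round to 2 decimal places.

Total dose = 22.5 × 80 = 1800 mg
C₀ = Dose / Vd = 1800 / 214 = 8.411 mg/L
k = ln2 / t½ = 0.693147 / 42.4 = 0.01635 h⁻¹
C = C₀ · e^(−k·t) = 8.411 × e^(−0.01635 × 106)
  = 8.411 × 0.1767 = 1.486 mg/L
(1.486 mg/L = 1.486 µg/mL)

1.49 µg/mL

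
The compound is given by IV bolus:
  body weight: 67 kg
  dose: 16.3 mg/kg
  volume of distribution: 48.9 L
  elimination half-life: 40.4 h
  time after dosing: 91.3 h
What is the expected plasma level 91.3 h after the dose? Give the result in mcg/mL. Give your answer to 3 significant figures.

Total dose = 16.3 × 67 = 1092 mg
C₀ = Dose / Vd = 1092 / 48.9 = 22.33 mg/L
k = ln2 / t½ = 0.693147 / 40.4 = 0.01716 h⁻¹
C = C₀ · e^(−k·t) = 22.33 × e^(−0.01716 × 91.3)
  = 22.33 × 0.2087 = 4.660 mg/L
(4.660 mg/L = 4.660 mcg/mL)

4.66 mcg/mL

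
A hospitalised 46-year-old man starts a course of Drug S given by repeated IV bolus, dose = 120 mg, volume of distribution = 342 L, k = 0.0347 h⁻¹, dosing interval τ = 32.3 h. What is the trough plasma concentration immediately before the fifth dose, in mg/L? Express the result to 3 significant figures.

0.168 mg/L

C₀ per dose = Dose / Vd = 120 / 342 = 0.3509 mg/L
Fraction remaining after one interval: r = e^(−kτ) = e^(−0.03470 × 32.3) = 0.3260
Before dose 5, 4 doses have been given (aged 1τ, 2τ, 3τ, 4τ).
C_trough = C₀ × (r + r² + … + r^4) = C₀ × r(1−r^4)/(1−r)
        = 0.3509 × 0.3260 × (1 − 0.01129) / (1 − 0.3260) = 0.1678 mg/L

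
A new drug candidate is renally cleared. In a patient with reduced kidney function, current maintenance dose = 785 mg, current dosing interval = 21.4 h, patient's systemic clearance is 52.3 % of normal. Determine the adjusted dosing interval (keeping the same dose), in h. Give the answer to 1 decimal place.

To keep the same average steady-state level, dosing rate must scale with clearance.
CL ratio = 52.3 / 100 = 0.5230
New interval (same dose) = 21.4 / 0.5230 = 40.92 h

40.9 h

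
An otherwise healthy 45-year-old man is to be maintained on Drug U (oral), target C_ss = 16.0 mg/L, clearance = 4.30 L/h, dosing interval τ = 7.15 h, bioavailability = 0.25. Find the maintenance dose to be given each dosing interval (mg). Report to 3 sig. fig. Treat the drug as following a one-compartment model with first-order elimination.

At steady state, F × (Dose/τ) = Css × CL.
Dose = Css × CL × τ / F = 16.0 × 4.300 × 7.15 / 0.25 = 1968 mg

1970 mg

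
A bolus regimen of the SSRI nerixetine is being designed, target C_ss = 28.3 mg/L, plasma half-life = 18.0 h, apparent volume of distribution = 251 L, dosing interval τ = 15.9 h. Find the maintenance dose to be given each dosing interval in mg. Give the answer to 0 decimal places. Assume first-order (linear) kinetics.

4349 mg

k = ln2 / t½ = 0.693147 / 18.0 = 0.03851 h⁻¹
CL = k × Vd = 0.03851 × 251 = 9.666 L/h
At steady state, Dose/τ = Css × CL.
Dose = Css × CL × τ = 28.3 × 9.666 × 15.9 = 4349 mg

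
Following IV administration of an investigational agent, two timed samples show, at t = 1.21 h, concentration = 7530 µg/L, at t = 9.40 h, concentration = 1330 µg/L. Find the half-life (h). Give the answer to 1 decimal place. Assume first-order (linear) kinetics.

3.3 h

k = ln(C₁/C₂) / (t₂ − t₁) = ln(7530/1330) / (9.40 − 1.21)
  = 1.734 / 8.190 = 0.2117 h⁻¹
t½ = ln2 / k = 0.693147 / 0.2117 = 3.274 h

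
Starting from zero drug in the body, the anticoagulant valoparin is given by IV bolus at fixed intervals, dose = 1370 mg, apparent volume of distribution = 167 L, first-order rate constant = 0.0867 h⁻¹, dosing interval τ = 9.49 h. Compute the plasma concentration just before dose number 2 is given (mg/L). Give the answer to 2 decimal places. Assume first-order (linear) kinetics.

C₀ per dose = Dose / Vd = 1370 / 167 = 8.204 mg/L
Fraction remaining after one interval: r = e^(−kτ) = e^(−0.08670 × 9.49) = 0.4392
Before dose 2, 1 dose has been given (aged 1τ).
C_trough = C₀ × r = 8.204 × 0.4392 = 3.603 mg/L

3.60 mg/L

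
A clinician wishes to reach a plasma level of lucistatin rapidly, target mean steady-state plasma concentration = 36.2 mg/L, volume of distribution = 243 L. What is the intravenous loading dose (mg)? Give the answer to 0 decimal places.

LD = Css × Vd = 36.2 × 243 = 8797 mg

8797 mg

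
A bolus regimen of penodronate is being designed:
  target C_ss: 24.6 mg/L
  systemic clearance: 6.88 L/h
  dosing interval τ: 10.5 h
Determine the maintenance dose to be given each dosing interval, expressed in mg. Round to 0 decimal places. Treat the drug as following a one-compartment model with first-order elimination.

At steady state, Dose/τ = Css × CL.
Dose = Css × CL × τ = 24.6 × 6.880 × 10.5 = 1777 mg

1777 mg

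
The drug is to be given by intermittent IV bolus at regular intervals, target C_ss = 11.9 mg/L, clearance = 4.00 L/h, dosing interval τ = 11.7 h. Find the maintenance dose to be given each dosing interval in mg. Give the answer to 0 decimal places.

At steady state, Dose/τ = Css × CL.
Dose = Css × CL × τ = 11.9 × 4.000 × 11.7 = 556.9 mg

557 mg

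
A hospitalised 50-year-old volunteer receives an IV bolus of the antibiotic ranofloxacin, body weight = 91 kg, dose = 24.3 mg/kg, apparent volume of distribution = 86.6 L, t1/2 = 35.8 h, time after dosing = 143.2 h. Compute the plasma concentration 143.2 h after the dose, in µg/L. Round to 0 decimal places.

1596 µg/L

Total dose = 24.3 × 91 = 2211 mg
C₀ = Dose / Vd = 2211 / 86.6 = 25.53 mg/L
k = ln2 / t½ = 0.693147 / 35.8 = 0.01936 h⁻¹
t / t½ = 143.2 / 35.8 = 4 half-lives
C = C₀ × (1/2)^4 = 25.53 × 0.06250 = 1.596 mg/L
Convert: 1.596 mg/L × 1000 = 1596 µg/L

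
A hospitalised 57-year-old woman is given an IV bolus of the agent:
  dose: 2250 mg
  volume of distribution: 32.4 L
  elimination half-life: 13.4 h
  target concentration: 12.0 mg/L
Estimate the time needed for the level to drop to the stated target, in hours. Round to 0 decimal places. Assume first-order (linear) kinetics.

C₀ = Dose / Vd = 2250 / 32.4 = 69.44 mg/L
k = ln2 / t½ = 0.693147 / 13.4 = 0.05173 h⁻¹
t = ln(C₀ / C) / k = ln(69.44 / 12.0) / 0.05173
  = ln(5.787) / 0.05173 = 1.756 / 0.05173 = 33.95 h

34 h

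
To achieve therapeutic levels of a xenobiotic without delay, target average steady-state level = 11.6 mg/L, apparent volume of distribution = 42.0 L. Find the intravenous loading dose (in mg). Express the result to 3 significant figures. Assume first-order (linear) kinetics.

487 mg

LD = Css × Vd = 11.6 × 42.0 = 487.2 mg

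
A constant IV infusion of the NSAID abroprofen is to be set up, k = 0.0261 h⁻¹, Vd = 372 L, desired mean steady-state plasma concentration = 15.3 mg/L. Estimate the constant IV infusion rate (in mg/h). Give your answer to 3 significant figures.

CL = k × Vd = 0.02610 × 372 = 9.709 L/h
At steady state, infusion rate R₀ = Css × CL = 15.3 × 9.709 = 148.5 mg/h

149 mg/h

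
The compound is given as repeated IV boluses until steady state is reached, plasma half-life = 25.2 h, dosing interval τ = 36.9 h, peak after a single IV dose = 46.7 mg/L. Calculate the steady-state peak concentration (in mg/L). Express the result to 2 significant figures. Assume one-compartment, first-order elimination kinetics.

k = ln2 / t½ = 0.693147 / 25.2 = 0.02751 h⁻¹
e^(−kτ) = e^(−0.02751 × 36.9) = 0.3624
Accumulation ratio R = 1 / (1 − e^(−kτ)) = 1 / (1 − 0.3624) = 1.568
Steady-state peak = C₀ × R = 46.7 × 1.568 = 73.23 mg/L

73 mg/L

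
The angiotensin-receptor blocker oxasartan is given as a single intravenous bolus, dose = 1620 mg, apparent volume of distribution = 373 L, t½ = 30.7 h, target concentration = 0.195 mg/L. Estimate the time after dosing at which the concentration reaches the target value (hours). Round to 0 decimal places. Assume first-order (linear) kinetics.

C₀ = Dose / Vd = 1620 / 373 = 4.343 mg/L
k = ln2 / t½ = 0.693147 / 30.7 = 0.02258 h⁻¹
t = ln(C₀ / C) / k = ln(4.343 / 0.195) / 0.02258
  = ln(22.27) / 0.02258 = 3.103 / 0.02258 = 137.4 h

137 h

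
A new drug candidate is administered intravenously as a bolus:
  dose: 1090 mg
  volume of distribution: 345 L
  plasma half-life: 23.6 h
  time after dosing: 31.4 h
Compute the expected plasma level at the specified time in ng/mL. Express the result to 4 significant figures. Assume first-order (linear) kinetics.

C₀ = Dose / Vd = 1090 / 345 = 3.159 mg/L
k = ln2 / t½ = 0.693147 / 23.6 = 0.02937 h⁻¹
C = C₀ · e^(−k·t) = 3.159 × e^(−0.02937 × 31.4)
  = 3.159 × 0.3976 = 1.256 mg/L
Convert: 1.256 mg/L × 1000 = 1256 ng/mL

1256 ng/mL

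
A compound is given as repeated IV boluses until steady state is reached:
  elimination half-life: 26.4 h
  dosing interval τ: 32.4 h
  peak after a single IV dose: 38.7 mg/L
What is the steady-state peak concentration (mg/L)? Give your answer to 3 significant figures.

k = ln2 / t½ = 0.693147 / 26.4 = 0.02626 h⁻¹
e^(−kτ) = e^(−0.02626 × 32.4) = 0.4271
Accumulation ratio R = 1 / (1 − e^(−kτ)) = 1 / (1 − 0.4271) = 1.746
Steady-state peak = C₀ × R = 38.7 × 1.746 = 67.57 mg/L

67.6 mg/L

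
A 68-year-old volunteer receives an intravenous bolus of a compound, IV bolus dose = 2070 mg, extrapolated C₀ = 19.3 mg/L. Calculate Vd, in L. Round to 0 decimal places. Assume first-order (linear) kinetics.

Vd = Dose / C₀ = 2070 / 19.3 = 107.3 L

107 L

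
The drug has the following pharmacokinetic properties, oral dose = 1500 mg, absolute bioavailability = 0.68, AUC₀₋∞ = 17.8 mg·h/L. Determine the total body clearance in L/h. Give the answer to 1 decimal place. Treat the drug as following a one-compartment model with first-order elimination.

CL = F·Dose / AUC = 0.68 × 1500 / 17.8 = 57.30 L/h

57.3 L/h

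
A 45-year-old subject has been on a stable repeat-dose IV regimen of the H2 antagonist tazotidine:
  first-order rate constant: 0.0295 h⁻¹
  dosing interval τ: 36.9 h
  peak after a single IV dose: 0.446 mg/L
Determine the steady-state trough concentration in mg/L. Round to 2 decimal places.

e^(−kτ) = e^(−0.02950 × 36.9) = 0.3367
Accumulation ratio R = 1 / (1 − e^(−kτ)) = 1 / (1 − 0.3367) = 1.508
Steady-state trough = C₀ × R × e^(−kτ) = 0.446 × 1.508 × 0.3367 = 0.2265 mg/L

0.23 mg/L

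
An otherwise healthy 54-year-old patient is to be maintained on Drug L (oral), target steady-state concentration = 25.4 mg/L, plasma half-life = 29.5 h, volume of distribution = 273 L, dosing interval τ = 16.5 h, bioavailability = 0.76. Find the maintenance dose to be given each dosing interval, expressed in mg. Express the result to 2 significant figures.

3500 mg

k = ln2 / t½ = 0.693147 / 29.5 = 0.02350 h⁻¹
CL = k × Vd = 0.02350 × 273 = 6.416 L/h
At steady state, F × (Dose/τ) = Css × CL.
Dose = Css × CL × τ / F = 25.4 × 6.416 × 16.5 / 0.76 = 3538 mg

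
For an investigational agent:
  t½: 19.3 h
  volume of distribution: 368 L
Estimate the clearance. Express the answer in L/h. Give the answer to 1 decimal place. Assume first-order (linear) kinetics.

k = ln2 / t½ = 0.693147 / 19.3 = 0.03591 h⁻¹
CL = k × Vd = 0.03591 × 368 = 13.21 L/h

13.2 L/h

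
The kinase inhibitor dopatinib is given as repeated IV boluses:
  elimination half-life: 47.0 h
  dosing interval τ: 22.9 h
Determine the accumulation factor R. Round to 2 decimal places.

3.49

k = ln2 / t½ = 0.693147 / 47.0 = 0.01475 h⁻¹
e^(−kτ) = e^(−0.01475 × 22.9) = 0.7134
Accumulation ratio R = 1 / (1 − e^(−kτ)) = 1 / (1 − 0.7134) = 3.489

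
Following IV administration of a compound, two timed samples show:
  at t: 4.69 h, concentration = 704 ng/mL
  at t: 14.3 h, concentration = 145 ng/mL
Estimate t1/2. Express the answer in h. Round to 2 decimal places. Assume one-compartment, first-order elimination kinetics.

k = ln(C₁/C₂) / (t₂ − t₁) = ln(704/145) / (14.3 − 4.69)
  = 1.580 / 9.610 = 0.1644 h⁻¹
t½ = ln2 / k = 0.693147 / 0.1644 = 4.216 h

4.22 h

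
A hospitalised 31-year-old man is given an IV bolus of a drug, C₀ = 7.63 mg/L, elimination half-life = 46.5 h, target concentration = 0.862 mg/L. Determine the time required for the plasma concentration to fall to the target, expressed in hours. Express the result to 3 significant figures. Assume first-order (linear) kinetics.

k = ln2 / t½ = 0.693147 / 46.5 = 0.01491 h⁻¹
t = ln(C₀ / C) / k = ln(7.630 / 0.862) / 0.01491
  = ln(8.852) / 0.01491 = 2.181 / 0.01491 = 146.3 h

146 h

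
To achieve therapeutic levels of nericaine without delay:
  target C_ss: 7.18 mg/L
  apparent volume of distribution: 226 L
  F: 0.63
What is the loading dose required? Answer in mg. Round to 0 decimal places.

LD = Css × Vd / F = 7.18 × 226 / 0.63 = 2576 mg

2576 mg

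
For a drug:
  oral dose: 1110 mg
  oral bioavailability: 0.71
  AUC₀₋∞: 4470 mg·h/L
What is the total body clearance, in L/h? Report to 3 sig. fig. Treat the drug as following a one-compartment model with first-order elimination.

0.176 L/h

CL = F·Dose / AUC = 0.71 × 1110 / 4470 = 0.1763 L/h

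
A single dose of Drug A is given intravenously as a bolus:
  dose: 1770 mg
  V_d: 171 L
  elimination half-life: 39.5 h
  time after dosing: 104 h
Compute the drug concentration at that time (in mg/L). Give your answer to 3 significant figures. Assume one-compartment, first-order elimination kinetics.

1.67 mg/L

C₀ = Dose / Vd = 1770 / 171 = 10.35 mg/L
k = ln2 / t½ = 0.693147 / 39.5 = 0.01755 h⁻¹
C = C₀ · e^(−k·t) = 10.35 × e^(−0.01755 × 104)
  = 10.35 × 0.1612 = 1.668 mg/L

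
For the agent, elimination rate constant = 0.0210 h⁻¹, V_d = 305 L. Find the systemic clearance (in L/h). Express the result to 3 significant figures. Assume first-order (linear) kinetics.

CL = k × Vd = 0.0210 × 305 = 6.405 L/h

6.41 L/h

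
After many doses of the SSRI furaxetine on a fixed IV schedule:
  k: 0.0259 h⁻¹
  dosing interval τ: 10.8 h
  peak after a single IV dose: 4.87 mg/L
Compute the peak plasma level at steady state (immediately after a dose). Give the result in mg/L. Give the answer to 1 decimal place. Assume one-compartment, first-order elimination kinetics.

e^(−kτ) = e^(−0.02590 × 10.8) = 0.7560
Accumulation ratio R = 1 / (1 − e^(−kτ)) = 1 / (1 − 0.7560) = 4.098
Steady-state peak = C₀ × R = 4.87 × 4.098 = 19.96 mg/L

20.0 mg/L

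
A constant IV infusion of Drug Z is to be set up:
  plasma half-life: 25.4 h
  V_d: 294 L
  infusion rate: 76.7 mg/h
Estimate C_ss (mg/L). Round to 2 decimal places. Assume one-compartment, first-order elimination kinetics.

9.56 mg/L

k = ln2 / t½ = 0.693147 / 25.4 = 0.02729 h⁻¹
CL = k × Vd = 0.02729 × 294 = 8.023 L/h
At steady state Css = R₀ / CL = 76.7 / 8.023 = 9.560 mg/L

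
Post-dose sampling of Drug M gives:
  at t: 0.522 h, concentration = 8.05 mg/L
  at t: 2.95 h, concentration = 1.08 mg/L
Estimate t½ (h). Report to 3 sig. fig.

0.838 h

k = ln(C₁/C₂) / (t₂ − t₁) = ln(8.05/1.08) / (2.95 − 0.522)
  = 2.009 / 2.428 = 0.8274 h⁻¹
t½ = ln2 / k = 0.693147 / 0.8274 = 0.8377 h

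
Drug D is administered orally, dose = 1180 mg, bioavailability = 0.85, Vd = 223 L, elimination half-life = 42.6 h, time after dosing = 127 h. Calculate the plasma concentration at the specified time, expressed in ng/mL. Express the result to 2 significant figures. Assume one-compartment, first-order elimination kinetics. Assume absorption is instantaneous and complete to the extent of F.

Amount reaching circulation = F × Dose = 0.85 × 1180 = 1003 mg
C₀ = F·Dose / Vd = 1003 / 223 = 4.498 mg/L
k = ln2 / t½ = 0.693147 / 42.6 = 0.01627 h⁻¹
C = C₀ · e^(−k·t) = 4.498 × e^(−0.01627 × 127)
  = 4.498 × 0.1267 = 0.5699 mg/L
Convert: 0.5699 mg/L × 1000 = 569.9 ng/mL

570 ng/mL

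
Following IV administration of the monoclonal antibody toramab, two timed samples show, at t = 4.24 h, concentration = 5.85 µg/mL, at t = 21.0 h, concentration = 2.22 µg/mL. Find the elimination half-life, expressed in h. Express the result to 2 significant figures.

k = ln(C₁/C₂) / (t₂ − t₁) = ln(5.85/2.22) / (21.0 − 4.24)
  = 0.9689 / 16.76 = 0.05781 h⁻¹
t½ = ln2 / k = 0.693147 / 0.05781 = 11.99 h

12 h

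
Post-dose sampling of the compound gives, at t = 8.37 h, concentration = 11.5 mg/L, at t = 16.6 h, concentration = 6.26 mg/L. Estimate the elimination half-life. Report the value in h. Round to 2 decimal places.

k = ln(C₁/C₂) / (t₂ − t₁) = ln(11.5/6.26) / (16.6 − 8.37)
  = 0.6082 / 8.230 = 0.07390 h⁻¹
t½ = ln2 / k = 0.693147 / 0.07390 = 9.380 h

9.38 h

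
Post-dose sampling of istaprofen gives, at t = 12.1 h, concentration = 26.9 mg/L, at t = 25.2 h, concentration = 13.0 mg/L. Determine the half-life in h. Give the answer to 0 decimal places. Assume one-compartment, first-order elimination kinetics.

12 h

k = ln(C₁/C₂) / (t₂ − t₁) = ln(26.9/13.0) / (25.2 − 12.1)
  = 0.7272 / 13.10 = 0.05551 h⁻¹
t½ = ln2 / k = 0.693147 / 0.05551 = 12.49 h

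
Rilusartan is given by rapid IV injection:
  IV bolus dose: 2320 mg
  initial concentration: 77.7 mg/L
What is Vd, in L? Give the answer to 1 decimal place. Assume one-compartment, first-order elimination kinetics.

Vd = Dose / C₀ = 2320 / 77.7 = 29.86 L

29.9 L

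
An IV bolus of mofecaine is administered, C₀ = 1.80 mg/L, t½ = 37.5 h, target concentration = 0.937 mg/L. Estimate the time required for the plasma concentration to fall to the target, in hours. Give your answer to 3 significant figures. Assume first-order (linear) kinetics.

35.3 h

k = ln2 / t½ = 0.693147 / 37.5 = 0.01848 h⁻¹
t = ln(C₀ / C) / k = ln(1.800 / 0.937) / 0.01848
  = ln(1.921) / 0.01848 = 0.6528 / 0.01848 = 35.32 h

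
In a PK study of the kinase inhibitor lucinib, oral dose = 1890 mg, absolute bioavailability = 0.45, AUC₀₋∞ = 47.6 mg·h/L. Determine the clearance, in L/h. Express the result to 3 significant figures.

CL = F·Dose / AUC = 0.45 × 1890 / 47.6 = 17.87 L/h

17.9 L/h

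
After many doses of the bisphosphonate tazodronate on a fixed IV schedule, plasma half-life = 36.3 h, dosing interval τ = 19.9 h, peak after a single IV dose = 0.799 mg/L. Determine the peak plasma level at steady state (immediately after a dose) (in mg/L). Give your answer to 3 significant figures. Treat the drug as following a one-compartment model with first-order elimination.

k = ln2 / t½ = 0.693147 / 36.3 = 0.01909 h⁻¹
e^(−kτ) = e^(−0.01909 × 19.9) = 0.6839
Accumulation ratio R = 1 / (1 − e^(−kτ)) = 1 / (1 − 0.6839) = 3.164
Steady-state peak = C₀ × R = 0.799 × 3.164 = 2.528 mg/L

2.53 mg/L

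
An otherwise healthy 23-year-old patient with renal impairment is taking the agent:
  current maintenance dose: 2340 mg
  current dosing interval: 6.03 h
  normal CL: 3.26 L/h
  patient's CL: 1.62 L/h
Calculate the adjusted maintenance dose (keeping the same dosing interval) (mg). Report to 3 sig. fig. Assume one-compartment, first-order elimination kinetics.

1160 mg

To keep the same average steady-state level, dosing rate must scale with clearance.
CL ratio = 1.62 / 3.26 = 0.4969
New dose (same interval) = 2340 × 0.4969 = 1163 mg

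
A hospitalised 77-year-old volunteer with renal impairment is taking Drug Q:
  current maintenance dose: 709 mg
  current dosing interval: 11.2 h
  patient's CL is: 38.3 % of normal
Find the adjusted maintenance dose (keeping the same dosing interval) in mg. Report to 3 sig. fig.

272 mg

To keep the same average steady-state level, dosing rate must scale with clearance.
CL ratio = 38.3 / 100 = 0.3830
New dose (same interval) = 709 × 0.3830 = 271.5 mg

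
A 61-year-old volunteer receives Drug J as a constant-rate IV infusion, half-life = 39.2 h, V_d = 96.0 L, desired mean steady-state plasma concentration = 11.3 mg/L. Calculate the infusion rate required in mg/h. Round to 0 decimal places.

19 mg/h

k = ln2 / t½ = 0.693147 / 39.2 = 0.01768 h⁻¹
CL = k × Vd = 0.01768 × 96.0 = 1.697 L/h
At steady state, infusion rate R₀ = Css × CL = 11.3 × 1.697 = 19.18 mg/h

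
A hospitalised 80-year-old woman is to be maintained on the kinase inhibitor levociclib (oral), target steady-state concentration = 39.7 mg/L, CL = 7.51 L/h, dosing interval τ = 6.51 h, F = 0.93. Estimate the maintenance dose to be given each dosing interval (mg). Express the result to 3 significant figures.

At steady state, F × (Dose/τ) = Css × CL.
Dose = Css × CL × τ / F = 39.7 × 7.510 × 6.51 / 0.93 = 2087 mg

2090 mg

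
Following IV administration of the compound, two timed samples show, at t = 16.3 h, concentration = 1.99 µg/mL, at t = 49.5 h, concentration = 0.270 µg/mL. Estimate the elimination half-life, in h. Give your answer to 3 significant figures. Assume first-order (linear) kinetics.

11.5 h

k = ln(C₁/C₂) / (t₂ − t₁) = ln(1.99/0.270) / (49.5 − 16.3)
  = 1.997 / 33.20 = 0.06015 h⁻¹
t½ = ln2 / k = 0.693147 / 0.06015 = 11.52 h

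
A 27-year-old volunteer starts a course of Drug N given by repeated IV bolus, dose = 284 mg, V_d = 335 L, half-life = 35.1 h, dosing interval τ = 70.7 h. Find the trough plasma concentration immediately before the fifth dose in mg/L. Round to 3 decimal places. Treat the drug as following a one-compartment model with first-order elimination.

C₀ per dose = Dose / Vd = 284 / 335 = 0.8478 mg/L
k = ln2 / t½ = 0.693147 / 35.1 = 0.01975 h⁻¹
Fraction remaining after one interval: r = e^(−kτ) = e^(−0.01975 × 70.7) = 0.2475
Before dose 5, 4 doses have been given (aged 1τ, 2τ, 3τ, 4τ).
C_trough = C₀ × (r + r² + … + r^4) = C₀ × r(1−r^4)/(1−r)
        = 0.8478 × 0.2475 × (1 − 0.003752) / (1 − 0.2475) = 0.2778 mg/L

0.278 mg/L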